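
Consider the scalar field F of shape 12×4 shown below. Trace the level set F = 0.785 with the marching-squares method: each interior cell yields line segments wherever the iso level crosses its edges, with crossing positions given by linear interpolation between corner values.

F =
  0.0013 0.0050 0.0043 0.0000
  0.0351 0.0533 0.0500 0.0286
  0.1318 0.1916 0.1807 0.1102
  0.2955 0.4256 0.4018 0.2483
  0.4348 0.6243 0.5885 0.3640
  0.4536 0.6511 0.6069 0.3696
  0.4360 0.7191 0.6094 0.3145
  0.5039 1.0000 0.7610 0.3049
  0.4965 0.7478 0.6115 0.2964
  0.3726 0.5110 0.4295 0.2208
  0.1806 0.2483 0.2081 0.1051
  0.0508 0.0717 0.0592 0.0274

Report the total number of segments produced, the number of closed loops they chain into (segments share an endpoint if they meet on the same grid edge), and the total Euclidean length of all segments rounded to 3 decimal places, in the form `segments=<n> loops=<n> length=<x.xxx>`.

cell (6,0): code 0100 → (6.235,1.000)–(7.000,0.567)
cell (6,1): code 1000 → (7.000,1.900)–(6.235,1.000)
cell (7,0): code 0010 → (7.000,0.567)–(7.852,1.000)
cell (7,1): code 0001 → (7.852,1.000)–(7.000,1.900)
total: 4 segments, chained into 1 closed loop(s), length Σ = 4.256396

segments=4 loops=1 length=4.256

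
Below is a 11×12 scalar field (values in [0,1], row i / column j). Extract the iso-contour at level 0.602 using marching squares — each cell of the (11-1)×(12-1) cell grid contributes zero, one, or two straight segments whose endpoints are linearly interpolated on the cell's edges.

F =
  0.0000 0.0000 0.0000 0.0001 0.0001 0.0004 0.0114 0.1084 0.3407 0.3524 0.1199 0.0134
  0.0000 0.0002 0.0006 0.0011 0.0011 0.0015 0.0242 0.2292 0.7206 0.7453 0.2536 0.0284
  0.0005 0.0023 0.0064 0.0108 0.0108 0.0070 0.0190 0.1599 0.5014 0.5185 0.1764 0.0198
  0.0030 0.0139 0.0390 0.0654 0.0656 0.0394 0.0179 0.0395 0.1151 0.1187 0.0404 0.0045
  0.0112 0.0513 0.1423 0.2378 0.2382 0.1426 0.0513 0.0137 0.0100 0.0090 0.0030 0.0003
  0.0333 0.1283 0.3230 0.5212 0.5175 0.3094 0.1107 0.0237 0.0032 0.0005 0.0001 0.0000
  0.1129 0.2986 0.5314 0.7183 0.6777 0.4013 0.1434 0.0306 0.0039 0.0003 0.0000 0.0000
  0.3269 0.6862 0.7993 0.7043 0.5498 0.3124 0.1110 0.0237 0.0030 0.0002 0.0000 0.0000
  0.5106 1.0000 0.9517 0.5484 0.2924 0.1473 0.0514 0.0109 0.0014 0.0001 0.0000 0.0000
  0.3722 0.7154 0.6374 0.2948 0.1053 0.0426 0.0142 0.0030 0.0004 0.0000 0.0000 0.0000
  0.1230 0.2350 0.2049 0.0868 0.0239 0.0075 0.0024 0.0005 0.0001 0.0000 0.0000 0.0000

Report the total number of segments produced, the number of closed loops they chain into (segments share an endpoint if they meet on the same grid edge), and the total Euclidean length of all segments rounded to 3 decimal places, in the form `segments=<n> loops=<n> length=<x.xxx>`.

segments=22 loops=2 length=16.029

cell (0,7): code 0100 → (0.688,8.000)–(1.000,7.759)
cell (0,8): code 1100 → (0.635,9.000)–(0.688,8.000)
cell (0,9): code 1000 → (1.000,9.291)–(0.635,9.000)
cell (1,7): code 0010 → (1.000,7.759)–(1.541,8.000)
cell (1,8): code 0011 → (1.541,8.000)–(1.632,9.000)
cell (1,9): code 0001 → (1.632,9.000)–(1.000,9.291)
cell (5,2): code 0100 → (5.410,3.000)–(6.000,2.378)
cell (5,3): code 1100 → (5.527,4.000)–(5.410,3.000)
cell (5,4): code 1000 → (6.000,4.274)–(5.527,4.000)
cell (6,0): code 0100 → (6.783,1.000)–(7.000,0.766)
cell (6,1): code 1100 → (6.264,2.000)–(6.783,1.000)
cell (6,2): code 1110 → (6.000,2.378)–(6.264,2.000)
cell (6,3): code 1011 → (7.000,3.662)–(6.592,4.000)
cell (6,4): code 0001 → (6.592,4.000)–(6.000,4.274)
cell (7,0): code 0110 → (7.000,0.766)–(8.000,0.187)
cell (7,2): code 1011 → (8.000,2.867)–(7.656,3.000)
cell (7,3): code 0001 → (7.656,3.000)–(7.000,3.662)
cell (8,0): code 0110 → (8.000,0.187)–(9.000,0.670)
cell (8,2): code 1001 → (9.000,2.103)–(8.000,2.867)
cell (9,0): code 0010 → (9.000,0.670)–(9.236,1.000)
cell (9,1): code 0011 → (9.236,1.000)–(9.082,2.000)
cell (9,2): code 0001 → (9.082,2.000)–(9.000,2.103)
total: 22 segments, chained into 2 closed loop(s), length Σ = 16.029457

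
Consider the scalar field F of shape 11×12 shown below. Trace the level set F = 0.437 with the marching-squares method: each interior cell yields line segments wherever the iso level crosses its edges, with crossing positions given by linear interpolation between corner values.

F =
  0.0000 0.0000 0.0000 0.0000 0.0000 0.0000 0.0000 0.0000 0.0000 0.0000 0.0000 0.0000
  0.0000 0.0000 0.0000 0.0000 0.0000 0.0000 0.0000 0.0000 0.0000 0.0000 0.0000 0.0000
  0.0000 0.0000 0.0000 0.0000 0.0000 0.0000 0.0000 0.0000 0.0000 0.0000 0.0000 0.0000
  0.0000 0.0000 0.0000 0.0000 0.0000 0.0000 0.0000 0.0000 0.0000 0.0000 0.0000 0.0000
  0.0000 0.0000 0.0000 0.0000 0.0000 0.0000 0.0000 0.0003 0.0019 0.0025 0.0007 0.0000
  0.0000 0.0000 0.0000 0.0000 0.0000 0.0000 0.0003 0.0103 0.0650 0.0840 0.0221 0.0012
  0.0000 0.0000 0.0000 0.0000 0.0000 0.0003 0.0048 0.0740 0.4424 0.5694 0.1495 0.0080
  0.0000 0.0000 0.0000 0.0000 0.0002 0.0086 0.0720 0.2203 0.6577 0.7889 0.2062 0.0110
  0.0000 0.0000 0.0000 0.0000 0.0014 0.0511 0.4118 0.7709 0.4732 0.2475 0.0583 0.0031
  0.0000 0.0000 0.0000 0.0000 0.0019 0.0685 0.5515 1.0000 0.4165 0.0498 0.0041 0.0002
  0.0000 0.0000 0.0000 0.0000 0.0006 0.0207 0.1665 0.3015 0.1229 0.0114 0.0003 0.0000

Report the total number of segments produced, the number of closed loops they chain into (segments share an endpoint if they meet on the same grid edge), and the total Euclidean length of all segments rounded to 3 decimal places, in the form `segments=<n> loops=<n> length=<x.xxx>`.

cell (5,7): code 0100 → (5.986,8.000)–(6.000,7.985)
cell (5,8): code 1100 → (5.727,9.000)–(5.986,8.000)
cell (5,9): code 1000 → (6.000,9.315)–(5.727,9.000)
cell (6,7): code 0110 → (6.000,7.985)–(7.000,7.495)
cell (6,9): code 1001 → (7.000,9.604)–(6.000,9.315)
cell (7,6): code 0100 → (7.394,7.000)–(8.000,6.070)
cell (7,7): code 1110 → (7.000,7.495)–(7.394,7.000)
cell (7,8): code 1011 → (8.000,8.160)–(7.650,9.000)
cell (7,9): code 0001 → (7.650,9.000)–(7.000,9.604)
cell (8,5): code 0100 → (8.180,6.000)–(9.000,5.763)
cell (8,6): code 1110 → (8.000,6.070)–(8.180,6.000)
cell (8,7): code 1011 → (9.000,7.965)–(8.638,8.000)
cell (8,8): code 0001 → (8.638,8.000)–(8.000,8.160)
cell (9,5): code 0010 → (9.000,5.763)–(9.297,6.000)
cell (9,6): code 0011 → (9.297,6.000)–(9.806,7.000)
cell (9,7): code 0001 → (9.806,7.000)–(9.000,7.965)
total: 16 segments, chained into 1 closed loop(s), length Σ = 11.992121

segments=16 loops=1 length=11.992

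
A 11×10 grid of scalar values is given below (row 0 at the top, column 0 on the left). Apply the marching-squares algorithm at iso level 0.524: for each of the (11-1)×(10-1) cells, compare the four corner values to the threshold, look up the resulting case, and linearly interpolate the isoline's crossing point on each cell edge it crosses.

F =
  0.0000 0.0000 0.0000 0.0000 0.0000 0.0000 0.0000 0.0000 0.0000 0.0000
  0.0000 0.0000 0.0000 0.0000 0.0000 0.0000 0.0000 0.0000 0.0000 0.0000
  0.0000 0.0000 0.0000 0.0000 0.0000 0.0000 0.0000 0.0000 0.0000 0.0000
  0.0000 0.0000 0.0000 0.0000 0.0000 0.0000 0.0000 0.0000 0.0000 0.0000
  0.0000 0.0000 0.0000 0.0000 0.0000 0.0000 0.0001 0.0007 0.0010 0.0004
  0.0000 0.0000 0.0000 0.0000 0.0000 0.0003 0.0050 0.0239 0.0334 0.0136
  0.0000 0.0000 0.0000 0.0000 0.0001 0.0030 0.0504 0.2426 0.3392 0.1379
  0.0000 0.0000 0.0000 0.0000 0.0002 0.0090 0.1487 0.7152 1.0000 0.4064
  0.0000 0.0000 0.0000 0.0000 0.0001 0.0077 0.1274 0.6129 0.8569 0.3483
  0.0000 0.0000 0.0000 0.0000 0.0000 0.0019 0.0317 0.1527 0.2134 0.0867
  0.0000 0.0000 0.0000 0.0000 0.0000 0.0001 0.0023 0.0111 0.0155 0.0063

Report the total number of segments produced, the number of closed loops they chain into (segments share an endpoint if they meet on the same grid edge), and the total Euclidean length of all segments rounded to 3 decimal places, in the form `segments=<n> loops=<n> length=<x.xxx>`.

segments=8 loops=1 length=6.828

cell (6,6): code 0100 → (6.595,7.000)–(7.000,6.662)
cell (6,7): code 1100 → (6.280,8.000)–(6.595,7.000)
cell (6,8): code 1000 → (7.000,8.802)–(6.280,8.000)
cell (7,6): code 0110 → (7.000,6.662)–(8.000,6.817)
cell (7,8): code 1001 → (8.000,8.655)–(7.000,8.802)
cell (8,6): code 0010 → (8.000,6.817)–(8.193,7.000)
cell (8,7): code 0011 → (8.193,7.000)–(8.517,8.000)
cell (8,8): code 0001 → (8.517,8.000)–(8.000,8.655)
total: 8 segments, chained into 1 closed loop(s), length Σ = 6.827798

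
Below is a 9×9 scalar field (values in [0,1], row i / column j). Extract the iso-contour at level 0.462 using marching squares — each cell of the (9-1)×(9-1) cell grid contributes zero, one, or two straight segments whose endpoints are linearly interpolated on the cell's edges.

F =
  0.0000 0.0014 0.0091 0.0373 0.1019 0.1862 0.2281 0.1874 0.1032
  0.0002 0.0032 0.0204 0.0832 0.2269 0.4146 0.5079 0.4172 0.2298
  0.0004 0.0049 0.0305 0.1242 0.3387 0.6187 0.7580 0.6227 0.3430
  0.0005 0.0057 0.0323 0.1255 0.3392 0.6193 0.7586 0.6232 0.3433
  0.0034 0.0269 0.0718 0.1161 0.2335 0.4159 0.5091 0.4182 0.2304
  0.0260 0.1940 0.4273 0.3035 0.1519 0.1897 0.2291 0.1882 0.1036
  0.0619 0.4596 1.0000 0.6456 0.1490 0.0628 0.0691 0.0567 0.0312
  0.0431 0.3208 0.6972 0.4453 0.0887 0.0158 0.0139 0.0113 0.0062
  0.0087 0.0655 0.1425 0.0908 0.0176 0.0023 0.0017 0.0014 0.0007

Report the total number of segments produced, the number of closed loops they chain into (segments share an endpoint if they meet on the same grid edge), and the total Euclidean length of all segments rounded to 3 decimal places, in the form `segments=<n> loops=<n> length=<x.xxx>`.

segments=22 loops=2 length=17.189

cell (0,5): code 0100 → (0.836,6.000)–(1.000,5.508)
cell (0,6): code 1000 → (1.000,6.506)–(0.836,6.000)
cell (1,4): code 0100 → (1.232,5.000)–(2.000,4.440)
cell (1,5): code 1110 → (1.000,5.508)–(1.232,5.000)
cell (1,6): code 1101 → (1.218,7.000)–(1.000,6.506)
cell (1,7): code 1000 → (2.000,7.575)–(1.218,7.000)
cell (2,4): code 0110 → (2.000,4.440)–(3.000,4.438)
cell (2,7): code 1001 → (3.000,7.576)–(2.000,7.575)
cell (3,4): code 0010 → (3.000,4.438)–(3.773,5.000)
cell (3,5): code 0111 → (3.773,5.000)–(4.000,5.495)
cell (3,6): code 1011 → (4.000,6.518)–(3.786,7.000)
cell (3,7): code 0001 → (3.786,7.000)–(3.000,7.576)
cell (4,5): code 0010 → (4.000,5.495)–(4.168,6.000)
cell (4,6): code 0001 → (4.168,6.000)–(4.000,6.518)
cell (5,1): code 0100 → (5.061,2.000)–(6.000,1.004)
cell (5,2): code 1100 → (5.463,3.000)–(5.061,2.000)
cell (5,3): code 1000 → (6.000,3.370)–(5.463,3.000)
cell (6,1): code 0110 → (6.000,1.004)–(7.000,1.375)
cell (6,2): code 1011 → (7.000,2.934)–(6.917,3.000)
cell (6,3): code 0001 → (6.917,3.000)–(6.000,3.370)
cell (7,1): code 0010 → (7.000,1.375)–(7.424,2.000)
cell (7,2): code 0001 → (7.424,2.000)–(7.000,2.934)
total: 22 segments, chained into 2 closed loop(s), length Σ = 17.189129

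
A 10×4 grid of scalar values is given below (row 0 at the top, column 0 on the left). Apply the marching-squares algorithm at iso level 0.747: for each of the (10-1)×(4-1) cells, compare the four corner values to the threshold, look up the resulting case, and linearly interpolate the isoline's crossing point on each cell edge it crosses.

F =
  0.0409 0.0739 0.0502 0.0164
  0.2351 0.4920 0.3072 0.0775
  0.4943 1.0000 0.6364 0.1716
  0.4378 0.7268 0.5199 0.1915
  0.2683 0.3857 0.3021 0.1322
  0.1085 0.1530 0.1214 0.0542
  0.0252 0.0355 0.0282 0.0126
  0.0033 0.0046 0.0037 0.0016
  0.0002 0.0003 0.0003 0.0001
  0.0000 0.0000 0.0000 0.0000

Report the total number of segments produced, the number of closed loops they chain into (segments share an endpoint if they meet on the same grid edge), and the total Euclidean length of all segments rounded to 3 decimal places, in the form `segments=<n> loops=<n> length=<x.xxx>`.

cell (1,0): code 0100 → (1.502,1.000)–(2.000,0.500)
cell (1,1): code 1000 → (2.000,1.696)–(1.502,1.000)
cell (2,0): code 0010 → (2.000,0.500)–(2.926,1.000)
cell (2,1): code 0001 → (2.926,1.000)–(2.000,1.696)
total: 4 segments, chained into 1 closed loop(s), length Σ = 3.772517

segments=4 loops=1 length=3.773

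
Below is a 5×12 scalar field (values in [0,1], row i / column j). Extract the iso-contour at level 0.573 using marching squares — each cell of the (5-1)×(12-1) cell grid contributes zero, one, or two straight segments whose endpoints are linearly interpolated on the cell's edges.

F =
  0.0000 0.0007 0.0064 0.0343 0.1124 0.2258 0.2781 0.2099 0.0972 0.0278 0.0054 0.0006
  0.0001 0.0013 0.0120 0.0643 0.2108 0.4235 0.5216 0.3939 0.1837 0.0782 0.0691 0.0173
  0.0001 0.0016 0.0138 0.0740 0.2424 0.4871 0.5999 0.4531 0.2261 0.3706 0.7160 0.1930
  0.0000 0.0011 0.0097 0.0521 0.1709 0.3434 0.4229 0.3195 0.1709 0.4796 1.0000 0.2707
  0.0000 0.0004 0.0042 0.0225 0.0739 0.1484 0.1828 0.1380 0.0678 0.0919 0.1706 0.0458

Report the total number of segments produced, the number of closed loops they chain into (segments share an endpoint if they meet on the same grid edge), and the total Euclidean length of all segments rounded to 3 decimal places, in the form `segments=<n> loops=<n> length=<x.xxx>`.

segments=10 loops=2 length=6.025

cell (1,5): code 0100 → (1.656,6.000)–(2.000,5.762)
cell (1,6): code 1000 → (2.000,6.183)–(1.656,6.000)
cell (1,9): code 0100 → (1.779,10.000)–(2.000,9.586)
cell (1,10): code 1000 → (2.000,10.273)–(1.779,10.000)
cell (2,5): code 0010 → (2.000,5.762)–(2.152,6.000)
cell (2,6): code 0001 → (2.152,6.000)–(2.000,6.183)
cell (2,9): code 0110 → (2.000,9.586)–(3.000,9.179)
cell (2,10): code 1001 → (3.000,10.585)–(2.000,10.273)
cell (3,9): code 0010 → (3.000,9.179)–(3.515,10.000)
cell (3,10): code 0001 → (3.515,10.000)–(3.000,10.585)
total: 10 segments, chained into 2 closed loop(s), length Σ = 6.024698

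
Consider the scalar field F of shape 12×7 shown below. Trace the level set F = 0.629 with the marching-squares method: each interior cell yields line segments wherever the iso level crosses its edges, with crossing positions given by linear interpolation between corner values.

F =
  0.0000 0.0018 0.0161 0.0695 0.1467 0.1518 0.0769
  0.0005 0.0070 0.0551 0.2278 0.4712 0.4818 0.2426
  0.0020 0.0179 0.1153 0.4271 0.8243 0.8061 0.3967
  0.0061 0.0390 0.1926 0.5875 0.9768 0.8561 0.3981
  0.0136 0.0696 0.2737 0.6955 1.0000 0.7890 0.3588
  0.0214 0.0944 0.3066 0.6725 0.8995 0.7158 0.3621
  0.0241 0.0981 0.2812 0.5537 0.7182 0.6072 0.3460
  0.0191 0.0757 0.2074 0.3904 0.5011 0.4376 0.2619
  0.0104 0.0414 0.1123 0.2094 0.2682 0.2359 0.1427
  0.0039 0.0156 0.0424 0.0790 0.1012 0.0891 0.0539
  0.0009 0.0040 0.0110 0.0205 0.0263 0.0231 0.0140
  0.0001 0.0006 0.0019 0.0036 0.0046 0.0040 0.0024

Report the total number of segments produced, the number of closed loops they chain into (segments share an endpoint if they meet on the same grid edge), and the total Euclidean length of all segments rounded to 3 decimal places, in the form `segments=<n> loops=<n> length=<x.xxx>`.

segments=16 loops=1 length=12.434

cell (1,3): code 0100 → (1.447,4.000)–(2.000,3.508)
cell (1,4): code 1100 → (1.454,5.000)–(1.447,4.000)
cell (1,5): code 1000 → (2.000,5.433)–(1.454,5.000)
cell (2,3): code 0110 → (2.000,3.508)–(3.000,3.107)
cell (2,5): code 1001 → (3.000,5.496)–(2.000,5.433)
cell (3,2): code 0100 → (3.384,3.000)–(4.000,2.842)
cell (3,3): code 1110 → (3.000,3.107)–(3.384,3.000)
cell (3,5): code 1001 → (4.000,5.372)–(3.000,5.496)
cell (4,2): code 0110 → (4.000,2.842)–(5.000,2.881)
cell (4,5): code 1001 → (5.000,5.245)–(4.000,5.372)
cell (5,2): code 0010 → (5.000,2.881)–(5.366,3.000)
cell (5,3): code 0111 → (5.366,3.000)–(6.000,3.458)
cell (5,4): code 1011 → (6.000,4.804)–(5.799,5.000)
cell (5,5): code 0001 → (5.799,5.000)–(5.000,5.245)
cell (6,3): code 0010 → (6.000,3.458)–(6.411,4.000)
cell (6,4): code 0001 → (6.411,4.000)–(6.000,4.804)
total: 16 segments, chained into 1 closed loop(s), length Σ = 12.433795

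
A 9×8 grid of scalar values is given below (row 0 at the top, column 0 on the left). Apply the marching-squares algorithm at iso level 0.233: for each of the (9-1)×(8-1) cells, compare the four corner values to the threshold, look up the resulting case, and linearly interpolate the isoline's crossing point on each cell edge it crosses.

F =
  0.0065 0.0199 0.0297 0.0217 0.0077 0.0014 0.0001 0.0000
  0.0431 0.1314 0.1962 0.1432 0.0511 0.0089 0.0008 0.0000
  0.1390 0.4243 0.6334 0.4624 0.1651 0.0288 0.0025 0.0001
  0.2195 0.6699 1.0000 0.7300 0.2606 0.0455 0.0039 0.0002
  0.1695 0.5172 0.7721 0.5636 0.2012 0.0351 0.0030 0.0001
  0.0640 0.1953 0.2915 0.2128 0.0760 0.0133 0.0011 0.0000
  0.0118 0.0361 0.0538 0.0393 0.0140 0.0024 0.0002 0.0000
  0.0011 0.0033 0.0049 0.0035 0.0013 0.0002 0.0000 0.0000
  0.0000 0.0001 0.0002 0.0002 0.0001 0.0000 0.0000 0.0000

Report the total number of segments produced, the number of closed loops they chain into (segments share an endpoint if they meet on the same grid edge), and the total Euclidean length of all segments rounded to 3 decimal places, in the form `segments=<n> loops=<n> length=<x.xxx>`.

cell (1,0): code 0100 → (1.347,1.000)–(2.000,0.329)
cell (1,1): code 1100 → (1.084,2.000)–(1.347,1.000)
cell (1,2): code 1100 → (1.281,3.000)–(1.084,2.000)
cell (1,3): code 1000 → (2.000,3.772)–(1.281,3.000)
cell (2,0): code 0110 → (2.000,0.329)–(3.000,0.030)
cell (2,3): code 1101 → (2.711,4.000)–(2.000,3.772)
cell (2,4): code 1000 → (3.000,4.128)–(2.711,4.000)
cell (3,0): code 0110 → (3.000,0.030)–(4.000,0.183)
cell (3,3): code 1011 → (4.000,3.912)–(3.465,4.000)
cell (3,4): code 0001 → (3.465,4.000)–(3.000,4.128)
cell (4,0): code 0010 → (4.000,0.183)–(4.883,1.000)
cell (4,1): code 0111 → (4.883,1.000)–(5.000,1.392)
cell (4,2): code 1011 → (5.000,2.743)–(4.942,3.000)
cell (4,3): code 0001 → (4.942,3.000)–(4.000,3.912)
cell (5,1): code 0010 → (5.000,1.392)–(5.246,2.000)
cell (5,2): code 0001 → (5.246,2.000)–(5.000,2.743)
total: 16 segments, chained into 1 closed loop(s), length Σ = 12.812547

segments=16 loops=1 length=12.813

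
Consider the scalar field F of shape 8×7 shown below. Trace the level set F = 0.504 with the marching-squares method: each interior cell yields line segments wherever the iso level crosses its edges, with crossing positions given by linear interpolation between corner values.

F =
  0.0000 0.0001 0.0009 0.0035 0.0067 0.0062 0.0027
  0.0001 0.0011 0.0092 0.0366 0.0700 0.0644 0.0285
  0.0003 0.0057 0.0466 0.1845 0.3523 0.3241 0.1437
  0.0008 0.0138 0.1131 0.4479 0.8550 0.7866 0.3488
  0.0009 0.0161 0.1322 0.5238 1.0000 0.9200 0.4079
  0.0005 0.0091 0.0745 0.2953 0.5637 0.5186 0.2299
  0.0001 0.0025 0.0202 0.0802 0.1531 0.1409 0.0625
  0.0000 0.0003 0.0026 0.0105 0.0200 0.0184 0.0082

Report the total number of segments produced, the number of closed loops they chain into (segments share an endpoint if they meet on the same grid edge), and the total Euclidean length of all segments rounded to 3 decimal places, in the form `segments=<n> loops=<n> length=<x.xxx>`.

cell (2,3): code 0100 → (2.302,4.000)–(3.000,3.138)
cell (2,4): code 1100 → (2.389,5.000)–(2.302,4.000)
cell (2,5): code 1000 → (3.000,5.646)–(2.389,5.000)
cell (3,2): code 0100 → (3.739,3.000)–(4.000,2.949)
cell (3,3): code 1110 → (3.000,3.138)–(3.739,3.000)
cell (3,5): code 1001 → (4.000,5.812)–(3.000,5.646)
cell (4,2): code 0010 → (4.000,2.949)–(4.087,3.000)
cell (4,3): code 0111 → (4.087,3.000)–(5.000,3.778)
cell (4,5): code 1001 → (5.000,5.051)–(4.000,5.812)
cell (5,3): code 0010 → (5.000,3.778)–(5.145,4.000)
cell (5,4): code 0011 → (5.145,4.000)–(5.039,5.000)
cell (5,5): code 0001 → (5.039,5.000)–(5.000,5.051)
total: 12 segments, chained into 1 closed loop(s), length Σ = 8.925503

segments=12 loops=1 length=8.926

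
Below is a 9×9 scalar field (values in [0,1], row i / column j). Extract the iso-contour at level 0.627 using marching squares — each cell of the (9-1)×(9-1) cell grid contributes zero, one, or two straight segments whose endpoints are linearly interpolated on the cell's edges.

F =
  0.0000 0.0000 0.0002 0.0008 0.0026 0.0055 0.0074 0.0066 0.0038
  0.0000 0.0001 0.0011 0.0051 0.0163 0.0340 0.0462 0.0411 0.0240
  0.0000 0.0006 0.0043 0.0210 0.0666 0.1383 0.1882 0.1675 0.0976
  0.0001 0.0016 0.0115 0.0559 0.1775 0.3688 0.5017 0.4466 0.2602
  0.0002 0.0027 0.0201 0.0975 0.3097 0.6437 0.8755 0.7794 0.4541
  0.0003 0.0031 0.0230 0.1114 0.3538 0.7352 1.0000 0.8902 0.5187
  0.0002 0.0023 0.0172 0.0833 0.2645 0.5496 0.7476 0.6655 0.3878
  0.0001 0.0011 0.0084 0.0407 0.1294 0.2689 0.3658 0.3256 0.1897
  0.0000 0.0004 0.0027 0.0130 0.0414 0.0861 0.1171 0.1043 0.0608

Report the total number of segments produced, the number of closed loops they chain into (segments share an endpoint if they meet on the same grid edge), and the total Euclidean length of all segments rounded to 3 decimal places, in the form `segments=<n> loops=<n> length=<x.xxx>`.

segments=12 loops=1 length=9.235

cell (3,4): code 0100 → (3.939,5.000)–(4.000,4.950)
cell (3,5): code 1100 → (3.335,6.000)–(3.939,5.000)
cell (3,6): code 1100 → (3.542,7.000)–(3.335,6.000)
cell (3,7): code 1000 → (4.000,7.468)–(3.542,7.000)
cell (4,4): code 0110 → (4.000,4.950)–(5.000,4.716)
cell (4,7): code 1001 → (5.000,7.708)–(4.000,7.468)
cell (5,4): code 0010 → (5.000,4.716)–(5.583,5.000)
cell (5,5): code 0111 → (5.583,5.000)–(6.000,5.391)
cell (5,7): code 1001 → (6.000,7.139)–(5.000,7.708)
cell (6,5): code 0010 → (6.000,5.391)–(6.316,6.000)
cell (6,6): code 0011 → (6.316,6.000)–(6.113,7.000)
cell (6,7): code 0001 → (6.113,7.000)–(6.000,7.139)
total: 12 segments, chained into 1 closed loop(s), length Σ = 9.234951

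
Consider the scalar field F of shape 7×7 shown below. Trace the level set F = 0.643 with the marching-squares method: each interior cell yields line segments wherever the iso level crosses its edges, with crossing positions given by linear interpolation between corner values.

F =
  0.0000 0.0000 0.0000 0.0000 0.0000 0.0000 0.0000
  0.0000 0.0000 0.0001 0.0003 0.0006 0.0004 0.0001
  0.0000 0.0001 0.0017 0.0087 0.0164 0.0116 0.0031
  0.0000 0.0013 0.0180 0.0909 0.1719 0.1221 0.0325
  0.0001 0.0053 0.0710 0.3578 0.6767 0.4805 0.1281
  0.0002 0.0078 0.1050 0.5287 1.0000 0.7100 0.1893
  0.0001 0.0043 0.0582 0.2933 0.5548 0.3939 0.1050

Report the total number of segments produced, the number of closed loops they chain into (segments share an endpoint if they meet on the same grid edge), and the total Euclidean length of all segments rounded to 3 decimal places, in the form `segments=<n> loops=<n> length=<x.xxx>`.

cell (3,3): code 0100 → (3.933,4.000)–(4.000,3.894)
cell (3,4): code 1000 → (4.000,4.172)–(3.933,4.000)
cell (4,3): code 0110 → (4.000,3.894)–(5.000,3.243)
cell (4,4): code 1101 → (4.708,5.000)–(4.000,4.172)
cell (4,5): code 1000 → (5.000,5.129)–(4.708,5.000)
cell (5,3): code 0010 → (5.000,3.243)–(5.802,4.000)
cell (5,4): code 0011 → (5.802,4.000)–(5.212,5.000)
cell (5,5): code 0001 → (5.212,5.000)–(5.000,5.129)
total: 8 segments, chained into 1 closed loop(s), length Σ = 5.423714

segments=8 loops=1 length=5.424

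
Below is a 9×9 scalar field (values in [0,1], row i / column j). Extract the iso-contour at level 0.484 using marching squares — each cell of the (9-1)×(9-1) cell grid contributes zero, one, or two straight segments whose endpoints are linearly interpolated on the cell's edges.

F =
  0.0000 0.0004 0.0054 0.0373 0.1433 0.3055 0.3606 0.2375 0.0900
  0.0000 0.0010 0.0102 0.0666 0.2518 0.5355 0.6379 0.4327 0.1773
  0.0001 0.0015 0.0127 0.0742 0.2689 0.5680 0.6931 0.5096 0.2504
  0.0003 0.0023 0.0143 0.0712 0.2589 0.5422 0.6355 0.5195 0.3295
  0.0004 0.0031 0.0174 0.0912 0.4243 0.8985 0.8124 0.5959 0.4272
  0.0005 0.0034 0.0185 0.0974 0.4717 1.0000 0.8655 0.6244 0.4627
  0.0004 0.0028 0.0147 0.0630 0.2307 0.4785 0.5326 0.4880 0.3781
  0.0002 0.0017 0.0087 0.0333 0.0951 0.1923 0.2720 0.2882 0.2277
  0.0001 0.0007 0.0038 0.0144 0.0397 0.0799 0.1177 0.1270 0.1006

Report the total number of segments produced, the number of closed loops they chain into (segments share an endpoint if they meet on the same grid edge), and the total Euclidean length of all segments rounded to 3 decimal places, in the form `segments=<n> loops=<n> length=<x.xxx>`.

cell (0,4): code 0100 → (0.776,5.000)–(1.000,4.818)
cell (0,5): code 1100 → (0.445,6.000)–(0.776,5.000)
cell (0,6): code 1000 → (1.000,6.750)–(0.445,6.000)
cell (1,4): code 0110 → (1.000,4.818)–(2.000,4.719)
cell (1,6): code 1101 → (1.667,7.000)–(1.000,6.750)
cell (1,7): code 1000 → (2.000,7.099)–(1.667,7.000)
cell (2,4): code 0110 → (2.000,4.719)–(3.000,4.795)
cell (2,7): code 1001 → (3.000,7.187)–(2.000,7.099)
cell (3,4): code 0110 → (3.000,4.795)–(4.000,4.126)
cell (3,7): code 1001 → (4.000,7.663)–(3.000,7.187)
cell (4,4): code 0110 → (4.000,4.126)–(5.000,4.023)
cell (4,7): code 1001 → (5.000,7.868)–(4.000,7.663)
cell (5,4): code 0010 → (5.000,4.023)–(5.989,5.000)
cell (5,5): code 0111 → (5.989,5.000)–(6.000,5.102)
cell (5,7): code 1001 → (6.000,7.036)–(5.000,7.868)
cell (6,5): code 0010 → (6.000,5.102)–(6.186,6.000)
cell (6,6): code 0011 → (6.186,6.000)–(6.020,7.000)
cell (6,7): code 0001 → (6.020,7.000)–(6.000,7.036)
total: 18 segments, chained into 1 closed loop(s), length Σ = 15.448741

segments=18 loops=1 length=15.449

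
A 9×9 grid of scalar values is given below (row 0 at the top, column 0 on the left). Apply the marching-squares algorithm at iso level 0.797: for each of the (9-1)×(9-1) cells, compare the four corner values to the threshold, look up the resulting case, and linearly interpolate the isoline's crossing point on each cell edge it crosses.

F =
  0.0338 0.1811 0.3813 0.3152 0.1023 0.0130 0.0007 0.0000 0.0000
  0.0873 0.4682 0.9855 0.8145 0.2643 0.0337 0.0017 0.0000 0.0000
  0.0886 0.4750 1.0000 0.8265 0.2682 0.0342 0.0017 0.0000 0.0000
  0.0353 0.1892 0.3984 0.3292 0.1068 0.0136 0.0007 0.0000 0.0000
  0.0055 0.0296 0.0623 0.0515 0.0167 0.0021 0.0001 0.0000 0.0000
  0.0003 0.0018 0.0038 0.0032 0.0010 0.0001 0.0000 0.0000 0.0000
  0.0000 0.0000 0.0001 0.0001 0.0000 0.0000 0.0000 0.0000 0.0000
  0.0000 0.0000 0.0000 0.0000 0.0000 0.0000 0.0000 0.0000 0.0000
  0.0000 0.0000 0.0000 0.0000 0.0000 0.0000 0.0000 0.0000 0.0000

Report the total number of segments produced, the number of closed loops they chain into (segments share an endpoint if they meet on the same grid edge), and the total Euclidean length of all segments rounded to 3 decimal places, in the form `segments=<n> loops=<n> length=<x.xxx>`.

segments=8 loops=1 length=5.196

cell (0,1): code 0100 → (0.688,2.000)–(1.000,1.636)
cell (0,2): code 1100 → (0.965,3.000)–(0.688,2.000)
cell (0,3): code 1000 → (1.000,3.032)–(0.965,3.000)
cell (1,1): code 0110 → (1.000,1.636)–(2.000,1.613)
cell (1,3): code 1001 → (2.000,3.053)–(1.000,3.032)
cell (2,1): code 0010 → (2.000,1.613)–(2.337,2.000)
cell (2,2): code 0011 → (2.337,2.000)–(2.059,3.000)
cell (2,3): code 0001 → (2.059,3.000)–(2.000,3.053)
total: 8 segments, chained into 1 closed loop(s), length Σ = 5.195732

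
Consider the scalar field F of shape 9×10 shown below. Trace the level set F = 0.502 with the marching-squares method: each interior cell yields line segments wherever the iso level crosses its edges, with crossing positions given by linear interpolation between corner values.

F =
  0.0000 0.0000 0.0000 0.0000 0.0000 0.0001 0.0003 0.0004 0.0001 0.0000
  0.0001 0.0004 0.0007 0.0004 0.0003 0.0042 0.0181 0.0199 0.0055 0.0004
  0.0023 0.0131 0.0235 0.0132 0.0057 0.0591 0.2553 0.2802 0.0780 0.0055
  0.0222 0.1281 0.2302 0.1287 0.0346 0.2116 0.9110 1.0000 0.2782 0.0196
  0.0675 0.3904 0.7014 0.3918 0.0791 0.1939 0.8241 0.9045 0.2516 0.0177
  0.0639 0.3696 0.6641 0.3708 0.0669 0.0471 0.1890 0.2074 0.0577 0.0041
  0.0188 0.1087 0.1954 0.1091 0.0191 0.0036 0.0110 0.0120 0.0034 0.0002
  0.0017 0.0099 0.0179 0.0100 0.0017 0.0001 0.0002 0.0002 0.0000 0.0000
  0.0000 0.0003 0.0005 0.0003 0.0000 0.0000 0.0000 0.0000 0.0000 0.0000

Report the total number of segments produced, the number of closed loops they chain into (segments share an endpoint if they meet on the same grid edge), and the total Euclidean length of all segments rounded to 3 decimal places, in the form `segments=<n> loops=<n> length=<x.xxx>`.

segments=14 loops=2 length=12.256

cell (2,5): code 0100 → (2.376,6.000)–(3.000,5.415)
cell (2,6): code 1100 → (2.308,7.000)–(2.376,6.000)
cell (2,7): code 1000 → (3.000,7.690)–(2.308,7.000)
cell (3,1): code 0100 → (3.577,2.000)–(4.000,1.359)
cell (3,2): code 1000 → (4.000,2.644)–(3.577,2.000)
cell (3,5): code 0110 → (3.000,5.415)–(4.000,5.489)
cell (3,7): code 1001 → (4.000,7.616)–(3.000,7.690)
cell (4,1): code 0110 → (4.000,1.359)–(5.000,1.450)
cell (4,2): code 1001 → (5.000,2.553)–(4.000,2.644)
cell (4,5): code 0010 → (4.000,5.489)–(4.507,6.000)
cell (4,6): code 0011 → (4.507,6.000)–(4.577,7.000)
cell (4,7): code 0001 → (4.577,7.000)–(4.000,7.616)
cell (5,1): code 0010 → (5.000,1.450)–(5.346,2.000)
cell (5,2): code 0001 → (5.346,2.000)–(5.000,2.553)
total: 14 segments, chained into 2 closed loop(s), length Σ = 12.256126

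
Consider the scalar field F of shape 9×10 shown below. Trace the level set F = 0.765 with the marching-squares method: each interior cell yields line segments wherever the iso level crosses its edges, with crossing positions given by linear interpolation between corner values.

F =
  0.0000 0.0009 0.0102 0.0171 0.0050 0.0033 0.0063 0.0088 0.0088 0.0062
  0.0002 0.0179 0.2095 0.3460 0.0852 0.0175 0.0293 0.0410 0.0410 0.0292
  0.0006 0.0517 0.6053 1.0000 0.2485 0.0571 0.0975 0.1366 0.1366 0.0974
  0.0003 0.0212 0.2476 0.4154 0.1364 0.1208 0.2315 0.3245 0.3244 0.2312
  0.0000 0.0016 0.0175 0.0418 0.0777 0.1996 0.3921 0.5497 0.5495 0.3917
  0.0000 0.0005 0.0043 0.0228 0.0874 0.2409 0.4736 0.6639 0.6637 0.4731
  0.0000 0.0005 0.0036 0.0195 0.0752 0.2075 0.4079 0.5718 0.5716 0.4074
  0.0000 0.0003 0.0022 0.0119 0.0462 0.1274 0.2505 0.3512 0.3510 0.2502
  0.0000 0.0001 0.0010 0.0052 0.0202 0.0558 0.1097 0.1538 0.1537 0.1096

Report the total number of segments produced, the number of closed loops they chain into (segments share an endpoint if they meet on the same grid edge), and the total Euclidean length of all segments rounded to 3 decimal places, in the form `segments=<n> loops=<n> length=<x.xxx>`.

cell (1,2): code 0100 → (1.641,3.000)–(2.000,2.405)
cell (1,3): code 1000 → (2.000,3.313)–(1.641,3.000)
cell (2,2): code 0010 → (2.000,2.405)–(2.402,3.000)
cell (2,3): code 0001 → (2.402,3.000)–(2.000,3.313)
total: 4 segments, chained into 1 closed loop(s), length Σ = 2.399437

segments=4 loops=1 length=2.399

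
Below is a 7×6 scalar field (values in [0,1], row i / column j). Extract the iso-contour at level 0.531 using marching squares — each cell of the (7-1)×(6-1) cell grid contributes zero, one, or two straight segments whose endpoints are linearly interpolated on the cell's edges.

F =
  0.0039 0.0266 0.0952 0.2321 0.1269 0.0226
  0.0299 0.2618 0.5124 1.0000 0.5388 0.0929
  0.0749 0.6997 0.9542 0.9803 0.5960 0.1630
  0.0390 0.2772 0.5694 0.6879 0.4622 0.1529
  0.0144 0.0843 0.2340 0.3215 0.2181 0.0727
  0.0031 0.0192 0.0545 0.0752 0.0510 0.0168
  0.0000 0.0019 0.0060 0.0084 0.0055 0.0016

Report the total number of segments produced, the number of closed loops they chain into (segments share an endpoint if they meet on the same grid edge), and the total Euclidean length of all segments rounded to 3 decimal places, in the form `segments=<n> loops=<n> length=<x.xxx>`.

cell (0,2): code 0100 → (0.389,3.000)–(1.000,2.038)
cell (0,3): code 1100 → (0.981,4.000)–(0.389,3.000)
cell (0,4): code 1000 → (1.000,4.017)–(0.981,4.000)
cell (1,0): code 0100 → (1.615,1.000)–(2.000,0.730)
cell (1,1): code 1100 → (1.042,2.000)–(1.615,1.000)
cell (1,2): code 1110 → (1.000,2.038)–(1.042,2.000)
cell (1,4): code 1001 → (2.000,4.150)–(1.000,4.017)
cell (2,0): code 0010 → (2.000,0.730)–(2.399,1.000)
cell (2,1): code 0111 → (2.399,1.000)–(3.000,1.869)
cell (2,3): code 1011 → (3.000,3.695)–(2.486,4.000)
cell (2,4): code 0001 → (2.486,4.000)–(2.000,4.150)
cell (3,1): code 0010 → (3.000,1.869)–(3.114,2.000)
cell (3,2): code 0011 → (3.114,2.000)–(3.428,3.000)
cell (3,3): code 0001 → (3.428,3.000)–(3.000,3.695)
total: 14 segments, chained into 1 closed loop(s), length Σ = 9.698679

segments=14 loops=1 length=9.699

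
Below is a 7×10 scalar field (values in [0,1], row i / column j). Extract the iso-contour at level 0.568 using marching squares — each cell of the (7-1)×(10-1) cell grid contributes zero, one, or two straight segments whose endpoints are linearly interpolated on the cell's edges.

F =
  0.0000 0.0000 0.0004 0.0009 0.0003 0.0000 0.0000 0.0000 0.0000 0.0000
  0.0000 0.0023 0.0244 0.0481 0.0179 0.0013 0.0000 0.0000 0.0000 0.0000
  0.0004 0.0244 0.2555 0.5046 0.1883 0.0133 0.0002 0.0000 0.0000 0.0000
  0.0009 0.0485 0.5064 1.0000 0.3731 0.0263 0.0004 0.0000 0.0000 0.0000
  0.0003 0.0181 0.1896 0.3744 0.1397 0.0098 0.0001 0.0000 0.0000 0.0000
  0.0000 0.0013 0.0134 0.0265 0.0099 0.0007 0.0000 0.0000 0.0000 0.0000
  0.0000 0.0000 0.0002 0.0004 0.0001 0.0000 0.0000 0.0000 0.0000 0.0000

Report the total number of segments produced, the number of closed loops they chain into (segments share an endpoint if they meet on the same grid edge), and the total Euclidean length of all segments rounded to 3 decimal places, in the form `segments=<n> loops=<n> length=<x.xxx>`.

segments=4 loops=1 length=4.437

cell (2,2): code 0100 → (2.128,3.000)–(3.000,2.125)
cell (2,3): code 1000 → (3.000,3.689)–(2.128,3.000)
cell (3,2): code 0010 → (3.000,2.125)–(3.691,3.000)
cell (3,3): code 0001 → (3.691,3.000)–(3.000,3.689)
total: 4 segments, chained into 1 closed loop(s), length Σ = 4.437286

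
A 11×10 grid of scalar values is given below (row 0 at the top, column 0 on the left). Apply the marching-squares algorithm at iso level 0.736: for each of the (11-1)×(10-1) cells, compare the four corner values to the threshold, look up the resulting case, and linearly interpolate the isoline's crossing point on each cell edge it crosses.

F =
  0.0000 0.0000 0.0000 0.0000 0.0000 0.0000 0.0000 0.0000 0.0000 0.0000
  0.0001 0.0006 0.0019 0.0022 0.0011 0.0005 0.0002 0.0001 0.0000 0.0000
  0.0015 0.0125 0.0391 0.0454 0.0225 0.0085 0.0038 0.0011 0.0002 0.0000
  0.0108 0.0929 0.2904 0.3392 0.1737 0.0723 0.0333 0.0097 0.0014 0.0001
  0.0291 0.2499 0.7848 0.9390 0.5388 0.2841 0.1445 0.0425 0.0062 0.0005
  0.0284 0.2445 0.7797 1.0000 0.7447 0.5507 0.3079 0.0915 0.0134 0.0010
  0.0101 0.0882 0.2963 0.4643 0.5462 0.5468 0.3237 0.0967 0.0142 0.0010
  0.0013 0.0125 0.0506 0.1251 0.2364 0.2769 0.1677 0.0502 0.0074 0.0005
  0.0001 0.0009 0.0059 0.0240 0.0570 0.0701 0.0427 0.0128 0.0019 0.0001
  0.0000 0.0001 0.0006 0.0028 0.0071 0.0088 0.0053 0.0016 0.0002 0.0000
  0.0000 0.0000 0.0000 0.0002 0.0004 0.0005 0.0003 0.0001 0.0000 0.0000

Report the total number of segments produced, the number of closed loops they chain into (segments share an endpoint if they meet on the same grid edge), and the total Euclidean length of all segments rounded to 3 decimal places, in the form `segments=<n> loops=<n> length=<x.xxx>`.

segments=10 loops=1 length=6.270

cell (3,1): code 0100 → (3.901,2.000)–(4.000,1.909)
cell (3,2): code 1100 → (3.662,3.000)–(3.901,2.000)
cell (3,3): code 1000 → (4.000,3.507)–(3.662,3.000)
cell (4,1): code 0110 → (4.000,1.909)–(5.000,1.918)
cell (4,3): code 1101 → (4.958,4.000)–(4.000,3.507)
cell (4,4): code 1000 → (5.000,4.045)–(4.958,4.000)
cell (5,1): code 0010 → (5.000,1.918)–(5.090,2.000)
cell (5,2): code 0011 → (5.090,2.000)–(5.493,3.000)
cell (5,3): code 0011 → (5.493,3.000)–(5.044,4.000)
cell (5,4): code 0001 → (5.044,4.000)–(5.000,4.045)
total: 10 segments, chained into 1 closed loop(s), length Σ = 6.269894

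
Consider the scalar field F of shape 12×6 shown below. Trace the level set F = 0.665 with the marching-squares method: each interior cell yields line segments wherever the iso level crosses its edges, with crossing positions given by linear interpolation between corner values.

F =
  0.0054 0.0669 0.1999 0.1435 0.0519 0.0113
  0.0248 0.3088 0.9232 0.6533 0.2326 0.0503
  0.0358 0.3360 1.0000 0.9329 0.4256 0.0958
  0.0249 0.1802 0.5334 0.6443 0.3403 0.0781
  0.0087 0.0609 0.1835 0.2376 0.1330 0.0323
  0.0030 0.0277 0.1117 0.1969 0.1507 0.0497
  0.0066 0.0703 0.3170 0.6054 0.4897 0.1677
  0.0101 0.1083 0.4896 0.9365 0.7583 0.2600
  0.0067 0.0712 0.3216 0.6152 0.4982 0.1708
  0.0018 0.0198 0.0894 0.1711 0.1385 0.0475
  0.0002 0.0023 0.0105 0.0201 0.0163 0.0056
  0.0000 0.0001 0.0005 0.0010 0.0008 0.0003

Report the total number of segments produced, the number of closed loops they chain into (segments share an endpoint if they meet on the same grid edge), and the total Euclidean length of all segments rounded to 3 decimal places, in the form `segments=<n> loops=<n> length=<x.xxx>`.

segments=14 loops=2 length=11.776

cell (0,1): code 0100 → (0.643,2.000)–(1.000,1.580)
cell (0,2): code 1000 → (1.000,2.957)–(0.643,2.000)
cell (1,1): code 0110 → (1.000,1.580)–(2.000,1.495)
cell (1,2): code 1101 → (1.042,3.000)–(1.000,2.957)
cell (1,3): code 1000 → (2.000,3.528)–(1.042,3.000)
cell (2,1): code 0010 → (2.000,1.495)–(2.718,2.000)
cell (2,2): code 0011 → (2.718,2.000)–(2.928,3.000)
cell (2,3): code 0001 → (2.928,3.000)–(2.000,3.528)
cell (6,2): code 0100 → (6.180,3.000)–(7.000,2.392)
cell (6,3): code 1100 → (6.653,4.000)–(6.180,3.000)
cell (6,4): code 1000 → (7.000,4.187)–(6.653,4.000)
cell (7,2): code 0010 → (7.000,2.392)–(7.845,3.000)
cell (7,3): code 0011 → (7.845,3.000)–(7.359,4.000)
cell (7,4): code 0001 → (7.359,4.000)–(7.000,4.187)
total: 14 segments, chained into 2 closed loop(s), length Σ = 11.776208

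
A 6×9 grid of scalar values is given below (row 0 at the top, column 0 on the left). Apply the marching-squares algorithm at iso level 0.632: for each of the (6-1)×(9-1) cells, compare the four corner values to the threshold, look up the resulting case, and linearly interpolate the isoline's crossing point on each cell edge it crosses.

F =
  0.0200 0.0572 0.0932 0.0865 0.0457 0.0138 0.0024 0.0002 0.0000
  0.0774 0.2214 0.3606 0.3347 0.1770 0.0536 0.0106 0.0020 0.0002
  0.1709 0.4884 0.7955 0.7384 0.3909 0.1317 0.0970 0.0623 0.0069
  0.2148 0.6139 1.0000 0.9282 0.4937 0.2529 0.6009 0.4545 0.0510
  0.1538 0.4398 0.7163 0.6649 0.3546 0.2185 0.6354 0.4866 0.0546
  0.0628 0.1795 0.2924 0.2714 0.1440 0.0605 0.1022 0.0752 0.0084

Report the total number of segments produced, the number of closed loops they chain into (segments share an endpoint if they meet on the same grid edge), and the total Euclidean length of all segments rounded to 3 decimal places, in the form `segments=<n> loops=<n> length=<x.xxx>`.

cell (1,1): code 0100 → (1.624,2.000)–(2.000,1.468)
cell (1,2): code 1100 → (1.736,3.000)–(1.624,2.000)
cell (1,3): code 1000 → (2.000,3.306)–(1.736,3.000)
cell (2,1): code 0110 → (2.000,1.468)–(3.000,1.047)
cell (2,3): code 1001 → (3.000,3.682)–(2.000,3.306)
cell (3,1): code 0110 → (3.000,1.047)–(4.000,1.695)
cell (3,3): code 1001 → (4.000,3.106)–(3.000,3.682)
cell (3,5): code 0100 → (3.901,6.000)–(4.000,5.992)
cell (3,6): code 1000 → (4.000,6.023)–(3.901,6.000)
cell (4,1): code 0010 → (4.000,1.695)–(4.199,2.000)
cell (4,2): code 0011 → (4.199,2.000)–(4.084,3.000)
cell (4,3): code 0001 → (4.084,3.000)–(4.000,3.106)
cell (4,5): code 0010 → (4.000,5.992)–(4.006,6.000)
cell (4,6): code 0001 → (4.006,6.000)–(4.000,6.023)
total: 14 segments, chained into 2 closed loop(s), length Σ = 8.300506

segments=14 loops=2 length=8.301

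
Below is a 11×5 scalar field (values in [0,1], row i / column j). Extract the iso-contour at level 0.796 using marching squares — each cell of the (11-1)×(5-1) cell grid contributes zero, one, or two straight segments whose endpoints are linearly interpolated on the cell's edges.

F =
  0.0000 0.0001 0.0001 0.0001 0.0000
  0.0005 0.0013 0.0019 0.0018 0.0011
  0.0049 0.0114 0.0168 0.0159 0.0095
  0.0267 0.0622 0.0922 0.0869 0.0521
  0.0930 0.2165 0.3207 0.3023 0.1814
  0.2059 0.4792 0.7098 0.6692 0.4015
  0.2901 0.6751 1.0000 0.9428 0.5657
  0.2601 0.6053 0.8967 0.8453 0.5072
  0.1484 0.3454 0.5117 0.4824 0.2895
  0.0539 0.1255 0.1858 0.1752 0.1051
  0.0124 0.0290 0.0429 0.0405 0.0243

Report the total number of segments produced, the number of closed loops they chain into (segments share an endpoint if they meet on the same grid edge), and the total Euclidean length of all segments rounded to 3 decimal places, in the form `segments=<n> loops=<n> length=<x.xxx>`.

segments=8 loops=1 length=6.328

cell (5,1): code 0100 → (5.297,2.000)–(6.000,1.372)
cell (5,2): code 1100 → (5.463,3.000)–(5.297,2.000)
cell (5,3): code 1000 → (6.000,3.389)–(5.463,3.000)
cell (6,1): code 0110 → (6.000,1.372)–(7.000,1.654)
cell (6,3): code 1001 → (7.000,3.146)–(6.000,3.389)
cell (7,1): code 0010 → (7.000,1.654)–(7.262,2.000)
cell (7,2): code 0011 → (7.262,2.000)–(7.136,3.000)
cell (7,3): code 0001 → (7.136,3.000)–(7.000,3.146)
total: 8 segments, chained into 1 closed loop(s), length Σ = 6.328054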